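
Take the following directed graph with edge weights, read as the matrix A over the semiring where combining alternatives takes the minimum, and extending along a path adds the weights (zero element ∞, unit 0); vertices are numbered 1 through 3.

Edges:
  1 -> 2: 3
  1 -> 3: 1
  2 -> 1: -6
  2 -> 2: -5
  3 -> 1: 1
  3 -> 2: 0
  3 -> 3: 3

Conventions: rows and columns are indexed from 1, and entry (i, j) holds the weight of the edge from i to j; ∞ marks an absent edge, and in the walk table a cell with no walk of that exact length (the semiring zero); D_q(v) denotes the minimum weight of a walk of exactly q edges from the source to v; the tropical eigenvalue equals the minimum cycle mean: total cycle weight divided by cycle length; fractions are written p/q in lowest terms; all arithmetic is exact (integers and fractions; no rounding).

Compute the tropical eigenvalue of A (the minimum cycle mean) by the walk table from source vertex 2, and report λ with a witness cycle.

q=0: [∞, 0, ∞]
q=1: [-6, -5, ∞]
q=2: [-11, -10, -5]
q=3: [-16, -15, -10]
Optimal cycle mean attained by: cycle 2->2, total (-5), length 1.
Answer: λ = -5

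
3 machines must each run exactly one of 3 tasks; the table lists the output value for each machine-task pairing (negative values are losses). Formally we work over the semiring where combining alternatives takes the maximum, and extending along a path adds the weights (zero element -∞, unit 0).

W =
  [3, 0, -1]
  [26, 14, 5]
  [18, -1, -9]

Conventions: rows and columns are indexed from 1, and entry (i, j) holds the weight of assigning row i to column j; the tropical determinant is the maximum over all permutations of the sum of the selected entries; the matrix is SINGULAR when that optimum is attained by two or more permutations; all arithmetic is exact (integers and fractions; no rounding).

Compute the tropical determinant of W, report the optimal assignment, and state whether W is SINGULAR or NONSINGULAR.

σ = (1, 2, 3): 3 + 14 + (-9) = 8
σ = (1, 3, 2): 3 + 5 + (-1) = 7
σ = (2, 1, 3): 0 + 26 + (-9) = 17
σ = (2, 3, 1): 0 + 5 + 18 = 23
σ = (3, 1, 2): (-1) + 26 + (-1) = 24
σ = (3, 2, 1): (-1) + 14 + 18 = 31
Optimal value attained by: σ = (3, 2, 1).
Answer: det⊕(W) = 31; verdict: NONSINGULAR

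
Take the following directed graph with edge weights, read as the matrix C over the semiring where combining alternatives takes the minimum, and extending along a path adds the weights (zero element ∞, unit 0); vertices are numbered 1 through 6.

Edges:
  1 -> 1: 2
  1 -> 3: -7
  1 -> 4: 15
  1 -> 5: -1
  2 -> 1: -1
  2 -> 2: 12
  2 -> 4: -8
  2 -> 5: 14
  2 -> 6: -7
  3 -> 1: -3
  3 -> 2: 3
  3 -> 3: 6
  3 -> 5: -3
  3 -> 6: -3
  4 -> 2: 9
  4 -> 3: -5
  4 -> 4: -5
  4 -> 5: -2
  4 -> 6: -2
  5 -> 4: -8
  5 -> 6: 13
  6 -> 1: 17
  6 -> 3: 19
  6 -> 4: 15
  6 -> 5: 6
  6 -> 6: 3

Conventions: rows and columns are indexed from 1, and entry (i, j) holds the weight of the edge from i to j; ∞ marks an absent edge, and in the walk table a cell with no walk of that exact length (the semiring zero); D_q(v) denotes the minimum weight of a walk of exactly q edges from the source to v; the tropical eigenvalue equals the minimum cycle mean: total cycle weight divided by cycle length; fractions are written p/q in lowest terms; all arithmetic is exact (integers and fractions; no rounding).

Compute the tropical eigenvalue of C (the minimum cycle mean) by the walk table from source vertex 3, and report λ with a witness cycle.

q=0: [∞, ∞, 0, ∞, ∞, ∞]
q=1: [-3, 3, 6, ∞, -3, -3]
q=2: [-1, 9, -10, -11, -4, -4]
q=3: [-13, -7, -16, -16, -13, -13]
q=4: [-19, -13, -21, -21, -19, -19]
q=5: [-24, -18, -26, -27, -24, -24]
q=6: [-29, -23, -32, -32, -29, -29]
Optimal cycle mean attained by: cycle 3->5->4->3, total (-3) + (-8) + (-5), length 3.
Answer: λ = -16/3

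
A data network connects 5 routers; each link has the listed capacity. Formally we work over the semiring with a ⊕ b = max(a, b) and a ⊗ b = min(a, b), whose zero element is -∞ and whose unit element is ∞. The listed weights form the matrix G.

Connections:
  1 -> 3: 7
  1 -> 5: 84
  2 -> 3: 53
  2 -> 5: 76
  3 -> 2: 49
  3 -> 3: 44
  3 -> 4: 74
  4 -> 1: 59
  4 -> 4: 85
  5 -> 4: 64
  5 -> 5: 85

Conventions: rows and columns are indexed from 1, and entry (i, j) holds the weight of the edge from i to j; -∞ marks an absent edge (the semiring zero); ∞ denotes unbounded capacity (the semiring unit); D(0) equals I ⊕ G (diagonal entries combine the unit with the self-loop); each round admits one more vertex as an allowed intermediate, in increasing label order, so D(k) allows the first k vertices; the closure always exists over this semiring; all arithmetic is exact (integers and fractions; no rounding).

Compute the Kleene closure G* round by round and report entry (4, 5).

D(0):
  [∞, -∞, 7, -∞, 84]
  [-∞, ∞, 53, -∞, 76]
  [-∞, 49, ∞, 74, -∞]
  [59, -∞, -∞, ∞, -∞]
  [-∞, -∞, -∞, 64, ∞]
D(1):
  [∞, -∞, 7, -∞, 84]
  [-∞, ∞, 53, -∞, 76]
  [-∞, 49, ∞, 74, -∞]
  [59, -∞, 7, ∞, 59]
  [-∞, -∞, -∞, 64, ∞]
D(2):
  [∞, -∞, 7, -∞, 84]
  [-∞, ∞, 53, -∞, 76]
  [-∞, 49, ∞, 74, 49]
  [59, -∞, 7, ∞, 59]
  [-∞, -∞, -∞, 64, ∞]
D(3):
  [∞, 7, 7, 7, 84]
  [-∞, ∞, 53, 53, 76]
  [-∞, 49, ∞, 74, 49]
  [59, 7, 7, ∞, 59]
  [-∞, -∞, -∞, 64, ∞]
D(4):
  [∞, 7, 7, 7, 84]
  [53, ∞, 53, 53, 76]
  [59, 49, ∞, 74, 59]
  [59, 7, 7, ∞, 59]
  [59, 7, 7, 64, ∞]
D(5):
  [∞, 7, 7, 64, 84]
  [59, ∞, 53, 64, 76]
  [59, 49, ∞, 74, 59]
  [59, 7, 7, ∞, 59]
  [59, 7, 7, 64, ∞]
Answer: G*[4][5] = 59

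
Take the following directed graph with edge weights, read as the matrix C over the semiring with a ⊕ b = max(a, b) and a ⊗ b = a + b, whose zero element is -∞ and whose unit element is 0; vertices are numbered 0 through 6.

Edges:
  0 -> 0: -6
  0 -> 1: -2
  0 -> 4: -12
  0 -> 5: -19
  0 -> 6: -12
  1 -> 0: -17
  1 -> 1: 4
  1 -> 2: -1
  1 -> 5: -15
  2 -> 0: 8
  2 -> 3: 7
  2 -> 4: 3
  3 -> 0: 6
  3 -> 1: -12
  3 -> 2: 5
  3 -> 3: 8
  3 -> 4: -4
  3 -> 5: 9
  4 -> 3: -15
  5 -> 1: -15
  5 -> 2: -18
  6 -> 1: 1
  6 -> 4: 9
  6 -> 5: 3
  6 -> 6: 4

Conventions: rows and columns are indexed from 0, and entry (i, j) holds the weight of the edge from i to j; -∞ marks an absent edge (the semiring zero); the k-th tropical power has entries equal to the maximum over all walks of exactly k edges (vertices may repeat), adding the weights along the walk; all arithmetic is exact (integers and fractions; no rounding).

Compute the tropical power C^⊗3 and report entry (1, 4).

C^⊗2:
  [-12, 2, -3, -27, -3, -9, -8]
  [7, 8, 3, 6, 2, -11, -29]
  [13, 6, 12, 15, 3, 16, -4]
  [14, 4, 13, 16, 8, 17, -6]
  [-9, -27, -10, -7, -19, -6, -∞]
  [-10, -11, -16, -11, -15, -30, -∞]
  [-16, 5, 0, -6, 13, 7, 8]
C^⊗3:
  [5, 6, 1, 4, 1, -5, -4]
  [12, 12, 11, 14, 6, 15, -5]
  [21, 11, 20, 23, 15, 24, 1]
  [22, 12, 21, 24, 16, 25, 2]
  [-1, -11, -2, 1, -7, 2, -21]
  [-5, -7, -6, -3, -13, -2, -22]
  [8, 9, 4, 7, 17, 11, 12]
Key observation: the optimum is the walk 1->1->2->4, with weight 4 + (-1) + 3 = 6.
Optimal value attained by: walk 1->1->2->4.
Answer: (C^⊗3)[1][4] = 6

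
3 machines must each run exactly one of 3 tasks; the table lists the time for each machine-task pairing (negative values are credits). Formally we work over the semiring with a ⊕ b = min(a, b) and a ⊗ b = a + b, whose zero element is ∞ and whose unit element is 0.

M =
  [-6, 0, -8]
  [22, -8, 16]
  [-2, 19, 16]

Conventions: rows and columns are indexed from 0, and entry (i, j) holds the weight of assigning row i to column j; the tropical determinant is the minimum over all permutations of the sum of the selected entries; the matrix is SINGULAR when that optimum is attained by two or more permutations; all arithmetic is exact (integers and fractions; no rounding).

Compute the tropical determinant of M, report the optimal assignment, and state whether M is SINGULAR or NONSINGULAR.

σ = (0, 1, 2): (-6) + (-8) + 16 = 2
σ = (0, 2, 1): (-6) + 16 + 19 = 29
σ = (1, 0, 2): 0 + 22 + 16 = 38
σ = (1, 2, 0): 0 + 16 + (-2) = 14
σ = (2, 0, 1): (-8) + 22 + 19 = 33
σ = (2, 1, 0): (-8) + (-8) + (-2) = -18
Optimal value attained by: σ = (2, 1, 0).
Answer: det⊕(M) = -18; verdict: NONSINGULAR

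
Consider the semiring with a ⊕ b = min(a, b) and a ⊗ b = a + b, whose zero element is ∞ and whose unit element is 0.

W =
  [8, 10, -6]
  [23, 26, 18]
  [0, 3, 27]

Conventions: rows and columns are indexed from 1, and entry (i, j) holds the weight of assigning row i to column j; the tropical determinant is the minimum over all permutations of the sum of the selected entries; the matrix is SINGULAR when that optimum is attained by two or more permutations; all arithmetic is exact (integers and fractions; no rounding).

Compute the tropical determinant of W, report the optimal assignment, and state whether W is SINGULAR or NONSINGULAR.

σ = (1, 2, 3): 8 + 26 + 27 = 61
σ = (1, 3, 2): 8 + 18 + 3 = 29
σ = (2, 1, 3): 10 + 23 + 27 = 60
σ = (2, 3, 1): 10 + 18 + 0 = 28
σ = (3, 1, 2): (-6) + 23 + 3 = 20
σ = (3, 2, 1): (-6) + 26 + 0 = 20
Optimal value attained by: σ = (3, 1, 2).
Answer: det⊕(W) = 20; verdict: SINGULAR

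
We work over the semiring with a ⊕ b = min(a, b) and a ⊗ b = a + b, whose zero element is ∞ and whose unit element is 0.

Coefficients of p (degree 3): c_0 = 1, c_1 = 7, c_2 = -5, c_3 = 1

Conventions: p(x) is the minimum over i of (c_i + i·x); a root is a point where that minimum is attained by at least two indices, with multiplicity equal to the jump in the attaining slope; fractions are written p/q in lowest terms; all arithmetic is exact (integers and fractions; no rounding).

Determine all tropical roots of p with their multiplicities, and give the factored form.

hull edge (i=0, c=1) to (i=2, c=-5): slope -3, span 2
hull edge (i=2, c=-5) to (i=3, c=1): slope 6, span 1
Factored form: p(x) = 1 ⊗ (x ⊕ (-6)) ⊗ (x ⊕ 3) ⊗ (x ⊕ 3)
Answer: roots = -6 (mult 1), 3 (mult 2)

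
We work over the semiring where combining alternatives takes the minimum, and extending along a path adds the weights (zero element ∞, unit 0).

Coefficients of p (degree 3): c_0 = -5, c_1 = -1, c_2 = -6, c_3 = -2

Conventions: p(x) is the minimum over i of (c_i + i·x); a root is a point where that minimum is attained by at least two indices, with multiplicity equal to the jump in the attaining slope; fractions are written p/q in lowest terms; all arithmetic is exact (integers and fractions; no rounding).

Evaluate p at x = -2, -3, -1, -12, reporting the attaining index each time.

p(-2) = min(-5+0·(-2)=-5, -1+1·(-2)=-3, -6+2·(-2)=-10, -2+3·(-2)=-8) = -10 (attained by i=2)
p(-3) = min(-5+0·(-3)=-5, -1+1·(-3)=-4, -6+2·(-3)=-12, -2+3·(-3)=-11) = -12 (attained by i=2)
p(-1) = min(-5+0·(-1)=-5, -1+1·(-1)=-2, -6+2·(-1)=-8, -2+3·(-1)=-5) = -8 (attained by i=2)
p(-12) = min(-5+0·(-12)=-5, -1+1·(-12)=-13, -6+2·(-12)=-30, -2+3·(-12)=-38) = -38 (attained by i=3)
Answer: p(-2) = -10; p(-3) = -12; p(-1) = -8; p(-12) = -38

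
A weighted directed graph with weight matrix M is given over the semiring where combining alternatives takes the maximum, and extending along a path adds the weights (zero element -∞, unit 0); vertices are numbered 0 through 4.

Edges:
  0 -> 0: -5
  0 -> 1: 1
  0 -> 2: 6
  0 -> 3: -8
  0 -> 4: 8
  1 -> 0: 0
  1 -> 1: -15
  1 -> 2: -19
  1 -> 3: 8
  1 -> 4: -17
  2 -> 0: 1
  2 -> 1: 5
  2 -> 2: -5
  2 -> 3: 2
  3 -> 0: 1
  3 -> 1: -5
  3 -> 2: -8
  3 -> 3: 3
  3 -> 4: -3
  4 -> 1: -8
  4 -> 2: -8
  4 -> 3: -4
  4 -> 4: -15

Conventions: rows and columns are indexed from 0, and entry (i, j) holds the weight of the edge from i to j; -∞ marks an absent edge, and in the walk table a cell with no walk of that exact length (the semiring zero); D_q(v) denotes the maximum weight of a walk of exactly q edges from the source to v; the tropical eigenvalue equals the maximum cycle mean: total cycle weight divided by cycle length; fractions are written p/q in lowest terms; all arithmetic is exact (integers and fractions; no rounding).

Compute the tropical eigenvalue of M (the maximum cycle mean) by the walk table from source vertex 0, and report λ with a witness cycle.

q=0: [0, -∞, -∞, -∞, -∞]
q=1: [-5, 1, 6, -8, 8]
q=2: [7, 11, 1, 9, 3]
q=3: [11, 8, 13, 19, 15]
q=4: [20, 18, 17, 22, 19]
q=5: [23, 22, 26, 26, 28]
Optimal cycle mean attained by: cycle 0->2->1->3->0, total 6 + 5 + 8 + 1, length 4.
Answer: λ = 5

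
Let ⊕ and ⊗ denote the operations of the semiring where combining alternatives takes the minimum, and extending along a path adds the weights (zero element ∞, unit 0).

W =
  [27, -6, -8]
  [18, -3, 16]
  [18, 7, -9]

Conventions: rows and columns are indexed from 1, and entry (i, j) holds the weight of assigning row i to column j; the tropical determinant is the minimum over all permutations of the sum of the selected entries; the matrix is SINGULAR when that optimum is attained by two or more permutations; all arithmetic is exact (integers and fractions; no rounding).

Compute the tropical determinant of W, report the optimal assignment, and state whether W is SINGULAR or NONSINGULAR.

σ = (1, 2, 3): 27 + (-3) + (-9) = 15
σ = (1, 3, 2): 27 + 16 + 7 = 50
σ = (2, 1, 3): (-6) + 18 + (-9) = 3
σ = (2, 3, 1): (-6) + 16 + 18 = 28
σ = (3, 1, 2): (-8) + 18 + 7 = 17
σ = (3, 2, 1): (-8) + (-3) + 18 = 7
Optimal value attained by: σ = (2, 1, 3).
Answer: det⊕(W) = 3; verdict: NONSINGULAR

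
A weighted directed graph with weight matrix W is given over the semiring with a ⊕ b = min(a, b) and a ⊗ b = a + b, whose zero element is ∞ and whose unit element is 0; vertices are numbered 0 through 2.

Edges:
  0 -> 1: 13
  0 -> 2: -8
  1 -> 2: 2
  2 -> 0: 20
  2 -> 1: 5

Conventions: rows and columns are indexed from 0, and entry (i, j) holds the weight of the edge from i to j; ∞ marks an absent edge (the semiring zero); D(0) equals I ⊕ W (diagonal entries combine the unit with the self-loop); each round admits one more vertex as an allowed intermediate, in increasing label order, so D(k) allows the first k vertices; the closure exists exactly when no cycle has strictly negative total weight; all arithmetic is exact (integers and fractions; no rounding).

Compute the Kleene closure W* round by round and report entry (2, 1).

D(0):
  [0, 13, -8]
  [∞, 0, 2]
  [20, 5, 0]
D(1):
  [0, 13, -8]
  [∞, 0, 2]
  [20, 5, 0]
D(2):
  [0, 13, -8]
  [∞, 0, 2]
  [20, 5, 0]
D(3):
  [0, -3, -8]
  [22, 0, 2]
  [20, 5, 0]
Answer: W*[2][1] = 5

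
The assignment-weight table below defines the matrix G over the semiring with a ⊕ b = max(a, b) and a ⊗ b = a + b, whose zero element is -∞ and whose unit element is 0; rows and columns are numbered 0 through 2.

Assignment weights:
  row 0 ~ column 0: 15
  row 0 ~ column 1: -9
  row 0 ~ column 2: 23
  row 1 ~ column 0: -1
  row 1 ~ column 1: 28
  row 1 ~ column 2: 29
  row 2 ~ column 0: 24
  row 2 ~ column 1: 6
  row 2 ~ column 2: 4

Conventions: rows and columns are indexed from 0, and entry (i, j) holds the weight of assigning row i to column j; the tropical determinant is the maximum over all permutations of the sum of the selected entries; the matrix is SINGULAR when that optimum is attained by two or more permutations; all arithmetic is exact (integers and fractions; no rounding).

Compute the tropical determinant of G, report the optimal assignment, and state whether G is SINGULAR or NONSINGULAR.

σ = (0, 1, 2): 15 + 28 + 4 = 47
σ = (0, 2, 1): 15 + 29 + 6 = 50
σ = (1, 0, 2): (-9) + (-1) + 4 = -6
σ = (1, 2, 0): (-9) + 29 + 24 = 44
σ = (2, 0, 1): 23 + (-1) + 6 = 28
σ = (2, 1, 0): 23 + 28 + 24 = 75
Optimal value attained by: σ = (2, 1, 0).
Answer: det⊕(G) = 75; verdict: NONSINGULAR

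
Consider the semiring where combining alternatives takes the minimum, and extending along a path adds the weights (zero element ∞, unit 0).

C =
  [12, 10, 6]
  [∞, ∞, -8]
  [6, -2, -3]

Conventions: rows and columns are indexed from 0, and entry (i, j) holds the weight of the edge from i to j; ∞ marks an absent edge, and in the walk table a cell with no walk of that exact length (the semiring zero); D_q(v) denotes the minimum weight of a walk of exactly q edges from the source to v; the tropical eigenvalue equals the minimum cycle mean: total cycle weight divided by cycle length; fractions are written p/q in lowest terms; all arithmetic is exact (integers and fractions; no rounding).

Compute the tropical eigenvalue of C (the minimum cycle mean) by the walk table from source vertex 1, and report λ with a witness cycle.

q=0: [∞, 0, ∞]
q=1: [∞, ∞, -8]
q=2: [-2, -10, -11]
q=3: [-5, -13, -18]
Optimal cycle mean attained by: cycle 1->2->1, total (-8) + (-2), length 2.
Answer: λ = -5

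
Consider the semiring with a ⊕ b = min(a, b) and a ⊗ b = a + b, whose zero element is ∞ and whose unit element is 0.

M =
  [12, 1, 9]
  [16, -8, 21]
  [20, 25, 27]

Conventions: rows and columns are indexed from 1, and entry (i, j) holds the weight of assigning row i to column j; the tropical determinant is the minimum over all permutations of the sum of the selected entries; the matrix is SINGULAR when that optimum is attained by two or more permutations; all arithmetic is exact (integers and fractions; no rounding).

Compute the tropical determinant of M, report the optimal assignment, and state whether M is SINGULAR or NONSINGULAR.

σ = (1, 2, 3): 12 + (-8) + 27 = 31
σ = (1, 3, 2): 12 + 21 + 25 = 58
σ = (2, 1, 3): 1 + 16 + 27 = 44
σ = (2, 3, 1): 1 + 21 + 20 = 42
σ = (3, 1, 2): 9 + 16 + 25 = 50
σ = (3, 2, 1): 9 + (-8) + 20 = 21
Optimal value attained by: σ = (3, 2, 1).
Answer: det⊕(M) = 21; verdict: NONSINGULAR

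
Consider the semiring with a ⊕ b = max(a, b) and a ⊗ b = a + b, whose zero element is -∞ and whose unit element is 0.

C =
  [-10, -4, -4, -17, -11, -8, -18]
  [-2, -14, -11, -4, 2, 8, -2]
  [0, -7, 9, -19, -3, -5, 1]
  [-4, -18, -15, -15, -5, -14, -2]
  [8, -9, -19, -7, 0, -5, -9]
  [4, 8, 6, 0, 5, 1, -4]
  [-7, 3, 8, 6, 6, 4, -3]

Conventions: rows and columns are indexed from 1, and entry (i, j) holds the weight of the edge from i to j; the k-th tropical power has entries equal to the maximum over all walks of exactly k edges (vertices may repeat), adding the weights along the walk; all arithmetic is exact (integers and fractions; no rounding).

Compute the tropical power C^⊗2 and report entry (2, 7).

C^⊗2:
  [-3, 0, 5, -8, -2, 4, -3]
  [12, 16, 14, 8, 13, 9, 4]
  [9, 4, 18, 7, 7, 5, 10]
  [3, 1, 6, 4, 4, 2, -5]
  [8, 4, 4, -3, 0, 0, -9]
  [13, 9, 15, 4, 10, 16, 7]
  [14, 12, 17, 4, 9, 11, 9]
Key observation: the optimum is the walk 2->6->7, with weight 8 + (-4) = 4.
Optimal value attained by: walk 2->6->7.
Answer: (C^⊗2)[2][7] = 4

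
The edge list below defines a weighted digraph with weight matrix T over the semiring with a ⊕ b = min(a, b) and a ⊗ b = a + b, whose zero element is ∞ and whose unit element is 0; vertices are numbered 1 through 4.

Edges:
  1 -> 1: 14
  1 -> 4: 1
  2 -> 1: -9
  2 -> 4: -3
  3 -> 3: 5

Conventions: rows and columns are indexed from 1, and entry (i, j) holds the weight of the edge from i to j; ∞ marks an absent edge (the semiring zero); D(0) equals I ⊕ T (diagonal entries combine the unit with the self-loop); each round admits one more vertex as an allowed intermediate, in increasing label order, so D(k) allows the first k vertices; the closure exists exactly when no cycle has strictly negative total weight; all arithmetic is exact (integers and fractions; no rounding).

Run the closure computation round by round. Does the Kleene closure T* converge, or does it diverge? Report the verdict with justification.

D(0):
  [0, ∞, ∞, 1]
  [-9, 0, ∞, -3]
  [∞, ∞, 0, ∞]
  [∞, ∞, ∞, 0]
D(1):
  [0, ∞, ∞, 1]
  [-9, 0, ∞, -8]
  [∞, ∞, 0, ∞]
  [∞, ∞, ∞, 0]
D(2):
  [0, ∞, ∞, 1]
  [-9, 0, ∞, -8]
  [∞, ∞, 0, ∞]
  [∞, ∞, ∞, 0]
D(3):
  [0, ∞, ∞, 1]
  [-9, 0, ∞, -8]
  [∞, ∞, 0, ∞]
  [∞, ∞, ∞, 0]
D(4):
  [0, ∞, ∞, 1]
  [-9, 0, ∞, -8]
  [∞, ∞, 0, ∞]
  [∞, ∞, ∞, 0]
Key observation: every diagonal entry stays at the unit through all rounds, so no improving cycle exists.
Answer: CONVERGES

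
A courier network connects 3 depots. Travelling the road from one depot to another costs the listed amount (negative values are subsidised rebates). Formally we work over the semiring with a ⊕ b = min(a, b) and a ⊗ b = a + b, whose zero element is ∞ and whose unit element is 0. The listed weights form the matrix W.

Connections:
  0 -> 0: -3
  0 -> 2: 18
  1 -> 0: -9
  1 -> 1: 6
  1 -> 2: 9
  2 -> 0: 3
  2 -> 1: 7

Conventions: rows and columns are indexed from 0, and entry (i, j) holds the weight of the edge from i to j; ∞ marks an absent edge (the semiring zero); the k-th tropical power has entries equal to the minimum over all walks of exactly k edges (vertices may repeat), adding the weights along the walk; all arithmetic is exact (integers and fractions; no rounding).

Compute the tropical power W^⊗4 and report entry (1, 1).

W^⊗2:
  [-6, 25, 15]
  [-12, 12, 9]
  [-2, 13, 16]
W^⊗3:
  [-9, 22, 12]
  [-15, 16, 6]
  [-5, 19, 16]
W^⊗4:
  [-12, 19, 9]
  [-18, 13, 3]
  [-8, 23, 13]
Key observation: the optimum is the walk 1->0->0->2->1, with weight (-9) + (-3) + 18 + 7 = 13.
Optimal value attained by: walk 1->0->0->2->1.
Answer: (W^⊗4)[1][1] = 13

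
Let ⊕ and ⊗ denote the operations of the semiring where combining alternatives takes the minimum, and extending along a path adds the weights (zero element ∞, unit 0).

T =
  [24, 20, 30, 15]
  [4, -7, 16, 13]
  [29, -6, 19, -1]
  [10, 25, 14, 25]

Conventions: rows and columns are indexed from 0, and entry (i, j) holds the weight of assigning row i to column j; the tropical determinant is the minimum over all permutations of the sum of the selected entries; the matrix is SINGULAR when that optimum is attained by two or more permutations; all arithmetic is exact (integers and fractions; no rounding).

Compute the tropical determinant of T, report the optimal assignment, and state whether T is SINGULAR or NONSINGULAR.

σ = (0, 1, 2, 3): 24 + (-7) + 19 + 25 = 61
σ = (0, 1, 3, 2): 24 + (-7) + (-1) + 14 = 30
σ = (0, 2, 1, 3): 24 + 16 + (-6) + 25 = 59
σ = (0, 2, 3, 1): 24 + 16 + (-1) + 25 = 64
σ = (0, 3, 1, 2): 24 + 13 + (-6) + 14 = 45
σ = (0, 3, 2, 1): 24 + 13 + 19 + 25 = 81
σ = (1, 0, 2, 3): 20 + 4 + 19 + 25 = 68
σ = (1, 0, 3, 2): 20 + 4 + (-1) + 14 = 37
σ = (1, 2, 0, 3): 20 + 16 + 29 + 25 = 90
σ = (1, 2, 3, 0): 20 + 16 + (-1) + 10 = 45
σ = (1, 3, 0, 2): 20 + 13 + 29 + 14 = 76
σ = (1, 3, 2, 0): 20 + 13 + 19 + 10 = 62
σ = (2, 0, 1, 3): 30 + 4 + (-6) + 25 = 53
σ = (2, 0, 3, 1): 30 + 4 + (-1) + 25 = 58
σ = (2, 1, 0, 3): 30 + (-7) + 29 + 25 = 77
σ = (2, 1, 3, 0): 30 + (-7) + (-1) + 10 = 32
σ = (2, 3, 0, 1): 30 + 13 + 29 + 25 = 97
σ = (2, 3, 1, 0): 30 + 13 + (-6) + 10 = 47
σ = (3, 0, 1, 2): 15 + 4 + (-6) + 14 = 27
σ = (3, 0, 2, 1): 15 + 4 + 19 + 25 = 63
σ = (3, 1, 0, 2): 15 + (-7) + 29 + 14 = 51
σ = (3, 1, 2, 0): 15 + (-7) + 19 + 10 = 37
σ = (3, 2, 0, 1): 15 + 16 + 29 + 25 = 85
σ = (3, 2, 1, 0): 15 + 16 + (-6) + 10 = 35
Optimal value attained by: σ = (3, 0, 1, 2).
Answer: det⊕(T) = 27; verdict: NONSINGULAR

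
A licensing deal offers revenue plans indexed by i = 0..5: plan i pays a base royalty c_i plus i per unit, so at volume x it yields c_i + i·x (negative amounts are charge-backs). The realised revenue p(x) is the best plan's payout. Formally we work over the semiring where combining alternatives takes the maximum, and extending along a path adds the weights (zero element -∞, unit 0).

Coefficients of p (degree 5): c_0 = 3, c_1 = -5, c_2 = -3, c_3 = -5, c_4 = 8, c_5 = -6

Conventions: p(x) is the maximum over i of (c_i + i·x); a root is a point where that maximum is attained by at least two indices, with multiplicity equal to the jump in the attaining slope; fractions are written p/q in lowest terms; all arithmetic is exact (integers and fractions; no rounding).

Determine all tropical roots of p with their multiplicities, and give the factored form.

hull edge (i=0, c=3) to (i=4, c=8): slope 5/4, span 4
hull edge (i=4, c=8) to (i=5, c=-6): slope -14, span 1
Factored form: p(x) = -6 ⊗ (x ⊕ (-5/4)) ⊗ (x ⊕ (-5/4)) ⊗ (x ⊕ (-5/4)) ⊗ (x ⊕ (-5/4)) ⊗ (x ⊕ 14)
Answer: roots = -5/4 (mult 4), 14 (mult 1)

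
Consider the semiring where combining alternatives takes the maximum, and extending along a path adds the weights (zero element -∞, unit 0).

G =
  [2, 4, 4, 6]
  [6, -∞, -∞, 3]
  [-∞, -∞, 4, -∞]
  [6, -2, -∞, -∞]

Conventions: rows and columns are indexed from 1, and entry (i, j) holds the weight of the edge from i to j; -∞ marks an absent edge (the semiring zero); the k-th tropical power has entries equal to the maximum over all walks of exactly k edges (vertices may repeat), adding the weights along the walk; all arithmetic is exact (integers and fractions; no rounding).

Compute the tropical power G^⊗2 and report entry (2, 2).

G^⊗2:
  [12, 6, 8, 8]
  [9, 10, 10, 12]
  [-∞, -∞, 8, -∞]
  [8, 10, 10, 12]
Key observation: the optimum is the walk 2->1->2, with weight 6 + 4 = 10.
Optimal value attained by: walk 2->1->2.
Answer: (G^⊗2)[2][2] = 10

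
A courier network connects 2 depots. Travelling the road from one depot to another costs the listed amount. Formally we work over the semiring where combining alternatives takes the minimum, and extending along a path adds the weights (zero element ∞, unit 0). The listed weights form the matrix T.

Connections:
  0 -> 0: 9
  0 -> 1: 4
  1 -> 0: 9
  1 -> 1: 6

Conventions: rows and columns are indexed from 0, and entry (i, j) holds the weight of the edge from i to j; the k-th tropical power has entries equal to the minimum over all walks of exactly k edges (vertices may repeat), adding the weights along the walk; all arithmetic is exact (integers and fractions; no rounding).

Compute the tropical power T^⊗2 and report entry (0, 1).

T^⊗2:
  [13, 10]
  [15, 12]
Key observation: the optimum is the walk 0->1->1, with weight 4 + 6 = 10.
Optimal value attained by: walk 0->1->1.
Answer: (T^⊗2)[0][1] = 10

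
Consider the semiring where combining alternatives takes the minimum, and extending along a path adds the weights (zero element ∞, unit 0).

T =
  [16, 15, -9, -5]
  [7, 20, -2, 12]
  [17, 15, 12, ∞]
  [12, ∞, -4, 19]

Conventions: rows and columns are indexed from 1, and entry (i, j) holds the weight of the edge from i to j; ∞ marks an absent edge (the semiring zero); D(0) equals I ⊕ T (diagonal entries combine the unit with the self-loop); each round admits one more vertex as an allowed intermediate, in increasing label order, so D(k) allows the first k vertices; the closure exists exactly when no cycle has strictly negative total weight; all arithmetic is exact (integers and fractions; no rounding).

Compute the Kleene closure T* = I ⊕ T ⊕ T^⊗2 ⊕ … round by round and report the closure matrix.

D(0):
  [0, 15, -9, -5]
  [7, 0, -2, 12]
  [17, 15, 0, ∞]
  [12, ∞, -4, 0]
D(1):
  [0, 15, -9, -5]
  [7, 0, -2, 2]
  [17, 15, 0, 12]
  [12, 27, -4, 0]
D(2):
  [0, 15, -9, -5]
  [7, 0, -2, 2]
  [17, 15, 0, 12]
  [12, 27, -4, 0]
D(3):
  [0, 6, -9, -5]
  [7, 0, -2, 2]
  [17, 15, 0, 12]
  [12, 11, -4, 0]
D(4):
  [0, 6, -9, -5]
  [7, 0, -2, 2]
  [17, 15, 0, 12]
  [12, 11, -4, 0]
Answer: T* = [[0, 6, -9, -5], [7, 0, -2, 2], [17, 15, 0, 12], [12, 11, -4, 0]]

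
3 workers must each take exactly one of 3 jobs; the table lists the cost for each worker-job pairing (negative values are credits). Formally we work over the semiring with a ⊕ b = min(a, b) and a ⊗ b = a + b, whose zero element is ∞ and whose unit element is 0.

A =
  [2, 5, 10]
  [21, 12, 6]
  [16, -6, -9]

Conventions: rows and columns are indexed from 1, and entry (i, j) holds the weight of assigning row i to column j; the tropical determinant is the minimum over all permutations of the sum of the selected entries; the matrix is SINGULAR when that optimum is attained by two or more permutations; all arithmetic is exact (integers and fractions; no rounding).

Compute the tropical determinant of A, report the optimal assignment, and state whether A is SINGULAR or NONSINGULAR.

σ = (1, 2, 3): 2 + 12 + (-9) = 5
σ = (1, 3, 2): 2 + 6 + (-6) = 2
σ = (2, 1, 3): 5 + 21 + (-9) = 17
σ = (2, 3, 1): 5 + 6 + 16 = 27
σ = (3, 1, 2): 10 + 21 + (-6) = 25
σ = (3, 2, 1): 10 + 12 + 16 = 38
Optimal value attained by: σ = (1, 3, 2).
Answer: det⊕(A) = 2; verdict: NONSINGULAR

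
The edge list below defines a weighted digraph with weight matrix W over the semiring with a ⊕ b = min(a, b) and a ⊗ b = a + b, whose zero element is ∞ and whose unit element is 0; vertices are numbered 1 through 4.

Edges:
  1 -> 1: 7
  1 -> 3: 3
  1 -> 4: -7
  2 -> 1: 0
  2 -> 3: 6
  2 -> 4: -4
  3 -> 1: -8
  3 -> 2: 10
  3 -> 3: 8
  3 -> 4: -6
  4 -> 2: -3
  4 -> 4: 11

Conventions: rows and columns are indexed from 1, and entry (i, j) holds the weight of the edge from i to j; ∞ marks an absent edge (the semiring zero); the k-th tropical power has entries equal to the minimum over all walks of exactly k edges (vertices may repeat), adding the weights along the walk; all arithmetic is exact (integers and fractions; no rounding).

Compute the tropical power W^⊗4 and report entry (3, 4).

W^⊗2:
  [-5, -10, 10, -3]
  [-2, -7, 3, -7]
  [-1, -9, -5, -15]
  [-3, 8, 3, -7]
W^⊗3:
  [-10, -6, -4, -14]
  [-7, -10, -1, -11]
  [-13, -18, -3, -13]
  [-5, -10, 0, -10]
W^⊗4:
  [-12, -17, -7, -17]
  [-10, -14, -4, -14]
  [-18, -16, -12, -22]
  [-10, -13, -4, -14]
Key observation: the optimum is the walk 3->1->4->2->4, with weight (-8) + (-7) + (-3) + (-4) = -22.
Optimal value attained by: walk 3->1->4->2->4.
Answer: (W^⊗4)[3][4] = -22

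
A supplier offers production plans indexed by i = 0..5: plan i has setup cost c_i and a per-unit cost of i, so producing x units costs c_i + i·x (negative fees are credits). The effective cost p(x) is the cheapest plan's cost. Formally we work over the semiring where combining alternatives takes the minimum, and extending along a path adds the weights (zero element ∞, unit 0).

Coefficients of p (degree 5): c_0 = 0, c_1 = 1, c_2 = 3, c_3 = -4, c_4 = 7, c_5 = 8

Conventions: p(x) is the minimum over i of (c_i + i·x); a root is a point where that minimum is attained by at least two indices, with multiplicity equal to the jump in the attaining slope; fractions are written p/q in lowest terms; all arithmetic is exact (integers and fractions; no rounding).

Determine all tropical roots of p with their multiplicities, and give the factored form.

hull edge (i=0, c=0) to (i=3, c=-4): slope -4/3, span 3
hull edge (i=3, c=-4) to (i=5, c=8): slope 6, span 2
Factored form: p(x) = 8 ⊗ (x ⊕ (-6)) ⊗ (x ⊕ (-6)) ⊗ (x ⊕ 4/3) ⊗ (x ⊕ 4/3) ⊗ (x ⊕ 4/3)
Answer: roots = -6 (mult 2), 4/3 (mult 3)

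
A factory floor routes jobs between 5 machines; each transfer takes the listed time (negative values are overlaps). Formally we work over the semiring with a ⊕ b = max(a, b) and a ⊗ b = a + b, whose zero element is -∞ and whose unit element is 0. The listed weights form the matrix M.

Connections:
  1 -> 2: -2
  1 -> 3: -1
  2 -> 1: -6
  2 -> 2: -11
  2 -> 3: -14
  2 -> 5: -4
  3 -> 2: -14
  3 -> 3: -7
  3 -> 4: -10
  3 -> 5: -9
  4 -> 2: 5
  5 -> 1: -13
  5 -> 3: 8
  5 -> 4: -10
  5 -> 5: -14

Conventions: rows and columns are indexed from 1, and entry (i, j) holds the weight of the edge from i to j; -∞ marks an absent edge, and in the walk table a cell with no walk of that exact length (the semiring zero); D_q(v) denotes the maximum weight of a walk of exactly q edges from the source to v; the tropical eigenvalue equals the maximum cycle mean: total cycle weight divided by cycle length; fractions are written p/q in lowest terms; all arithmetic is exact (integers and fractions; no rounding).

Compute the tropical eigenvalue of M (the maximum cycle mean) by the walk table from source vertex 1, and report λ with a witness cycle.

q=0: [0, -∞, -∞, -∞, -∞]
q=1: [-∞, -2, -1, -∞, -∞]
q=2: [-8, -13, -8, -11, -6]
q=3: [-19, -6, 2, -16, -17]
q=4: [-12, -11, -5, -8, -7]
q=5: [-17, -3, 1, -15, -14]
Optimal cycle mean attained by: cycle 2->5->3->4->2, total (-4) + 8 + (-10) + 5, length 4.
Answer: λ = -1/4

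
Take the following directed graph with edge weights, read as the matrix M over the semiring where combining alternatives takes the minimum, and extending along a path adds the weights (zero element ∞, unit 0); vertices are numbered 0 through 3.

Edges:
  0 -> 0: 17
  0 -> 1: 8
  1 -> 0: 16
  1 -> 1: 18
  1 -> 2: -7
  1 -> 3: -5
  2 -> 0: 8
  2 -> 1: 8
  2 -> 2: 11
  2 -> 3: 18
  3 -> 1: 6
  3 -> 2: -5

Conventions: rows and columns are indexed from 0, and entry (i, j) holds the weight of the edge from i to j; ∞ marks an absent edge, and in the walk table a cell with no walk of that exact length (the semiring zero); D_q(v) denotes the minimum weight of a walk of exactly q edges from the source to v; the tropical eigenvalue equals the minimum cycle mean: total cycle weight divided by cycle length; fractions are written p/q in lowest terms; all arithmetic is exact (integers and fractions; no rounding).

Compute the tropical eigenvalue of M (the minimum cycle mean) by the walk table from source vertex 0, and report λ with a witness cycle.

q=0: [0, ∞, ∞, ∞]
q=1: [17, 8, ∞, ∞]
q=2: [24, 25, 1, 3]
q=3: [9, 9, -2, 19]
q=4: [6, 6, 2, 4]
Optimal cycle mean attained by: cycle 1->3->2->1, total (-5) + (-5) + 8, length 3.
Answer: λ = -2/3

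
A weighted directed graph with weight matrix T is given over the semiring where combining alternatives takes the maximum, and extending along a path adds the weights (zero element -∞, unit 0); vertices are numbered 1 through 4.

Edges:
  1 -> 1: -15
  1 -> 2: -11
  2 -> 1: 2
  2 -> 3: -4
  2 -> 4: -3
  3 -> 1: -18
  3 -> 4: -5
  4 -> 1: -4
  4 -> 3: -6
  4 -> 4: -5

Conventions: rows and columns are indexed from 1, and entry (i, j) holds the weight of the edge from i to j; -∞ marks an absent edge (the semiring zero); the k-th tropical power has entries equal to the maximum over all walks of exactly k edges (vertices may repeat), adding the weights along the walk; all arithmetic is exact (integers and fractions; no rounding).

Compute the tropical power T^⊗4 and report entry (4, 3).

T^⊗2:
  [-9, -26, -15, -14]
  [-7, -9, -9, -8]
  [-9, -29, -11, -10]
  [-9, -15, -11, -10]
T^⊗3:
  [-18, -20, -20, -19]
  [-7, -18, -13, -12]
  [-14, -20, -16, -15]
  [-13, -20, -16, -15]
T^⊗4:
  [-18, -29, -24, -23]
  [-16, -18, -18, -17]
  [-18, -25, -21, -20]
  [-18, -24, -21, -20]
Key observation: the optimum is the walk 4->4->4->4->3, with weight (-5) + (-5) + (-5) + (-6) = -21.
Optimal value attained by: walk 4->4->4->4->3.
Answer: (T^⊗4)[4][3] = -21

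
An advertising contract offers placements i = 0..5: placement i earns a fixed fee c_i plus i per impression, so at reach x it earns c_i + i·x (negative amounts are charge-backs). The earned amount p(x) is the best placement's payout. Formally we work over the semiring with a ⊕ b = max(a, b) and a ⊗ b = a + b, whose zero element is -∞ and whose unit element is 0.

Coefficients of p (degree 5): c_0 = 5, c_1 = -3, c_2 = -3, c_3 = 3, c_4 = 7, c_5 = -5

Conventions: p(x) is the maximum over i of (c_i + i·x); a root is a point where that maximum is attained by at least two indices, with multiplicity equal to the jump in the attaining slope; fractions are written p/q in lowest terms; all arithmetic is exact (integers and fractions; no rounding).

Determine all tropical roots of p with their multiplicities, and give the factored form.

hull edge (i=0, c=5) to (i=4, c=7): slope 1/2, span 4
hull edge (i=4, c=7) to (i=5, c=-5): slope -12, span 1
Factored form: p(x) = -5 ⊗ (x ⊕ (-1/2)) ⊗ (x ⊕ (-1/2)) ⊗ (x ⊕ (-1/2)) ⊗ (x ⊕ (-1/2)) ⊗ (x ⊕ 12)
Answer: roots = -1/2 (mult 4), 12 (mult 1)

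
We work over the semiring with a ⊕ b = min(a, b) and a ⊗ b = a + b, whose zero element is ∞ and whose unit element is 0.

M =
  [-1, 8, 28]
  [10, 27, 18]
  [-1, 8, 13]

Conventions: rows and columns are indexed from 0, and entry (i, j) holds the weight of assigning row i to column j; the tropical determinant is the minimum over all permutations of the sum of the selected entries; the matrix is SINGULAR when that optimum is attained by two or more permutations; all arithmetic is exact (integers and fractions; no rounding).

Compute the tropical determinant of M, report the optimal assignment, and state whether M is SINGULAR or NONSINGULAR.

σ = (0, 1, 2): (-1) + 27 + 13 = 39
σ = (0, 2, 1): (-1) + 18 + 8 = 25
σ = (1, 0, 2): 8 + 10 + 13 = 31
σ = (1, 2, 0): 8 + 18 + (-1) = 25
σ = (2, 0, 1): 28 + 10 + 8 = 46
σ = (2, 1, 0): 28 + 27 + (-1) = 54
Optimal value attained by: σ = (0, 2, 1).
Answer: det⊕(M) = 25; verdict: SINGULAR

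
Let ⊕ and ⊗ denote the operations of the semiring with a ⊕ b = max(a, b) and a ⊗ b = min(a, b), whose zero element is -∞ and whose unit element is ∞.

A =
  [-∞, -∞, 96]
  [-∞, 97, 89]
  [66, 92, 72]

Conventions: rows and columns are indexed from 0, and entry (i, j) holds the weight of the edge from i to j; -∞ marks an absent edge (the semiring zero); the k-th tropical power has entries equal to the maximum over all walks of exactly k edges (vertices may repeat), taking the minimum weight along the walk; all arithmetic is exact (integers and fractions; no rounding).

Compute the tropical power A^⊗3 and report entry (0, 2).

A^⊗2:
  [66, 92, 72]
  [66, 97, 89]
  [66, 92, 89]
A^⊗3:
  [66, 92, 89]
  [66, 97, 89]
  [66, 92, 89]
Key observation: the optimum is the walk 0->2->1->2, with weight 96 min 92 min 89 = 89.
Optimal value attained by: walk 0->2->1->2.
Answer: (A^⊗3)[0][2] = 89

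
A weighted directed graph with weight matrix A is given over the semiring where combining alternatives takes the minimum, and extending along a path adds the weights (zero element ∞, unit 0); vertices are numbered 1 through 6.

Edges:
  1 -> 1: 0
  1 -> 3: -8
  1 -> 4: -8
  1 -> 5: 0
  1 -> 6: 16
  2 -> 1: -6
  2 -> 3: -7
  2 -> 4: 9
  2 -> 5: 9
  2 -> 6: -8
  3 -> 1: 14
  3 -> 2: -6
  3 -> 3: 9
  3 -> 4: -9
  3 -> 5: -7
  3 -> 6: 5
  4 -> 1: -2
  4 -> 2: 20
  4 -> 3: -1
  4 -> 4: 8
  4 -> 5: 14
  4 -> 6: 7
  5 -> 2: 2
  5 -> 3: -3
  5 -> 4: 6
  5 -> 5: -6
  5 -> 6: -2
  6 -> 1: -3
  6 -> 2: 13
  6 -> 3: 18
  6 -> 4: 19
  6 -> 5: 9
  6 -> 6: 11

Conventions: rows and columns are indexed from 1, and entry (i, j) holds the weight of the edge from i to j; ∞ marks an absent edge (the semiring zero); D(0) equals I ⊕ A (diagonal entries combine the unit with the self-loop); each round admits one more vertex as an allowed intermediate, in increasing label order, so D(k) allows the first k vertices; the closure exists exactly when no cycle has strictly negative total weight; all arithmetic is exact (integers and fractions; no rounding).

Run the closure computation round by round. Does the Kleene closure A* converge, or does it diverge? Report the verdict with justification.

Detection: at round 0, diagonal entry (5, 5) turns strictly negative.
Key observation: the cycle 5->5 has total weight (-6), which is strictly negative.
Answer: DIVERGES — negative cycle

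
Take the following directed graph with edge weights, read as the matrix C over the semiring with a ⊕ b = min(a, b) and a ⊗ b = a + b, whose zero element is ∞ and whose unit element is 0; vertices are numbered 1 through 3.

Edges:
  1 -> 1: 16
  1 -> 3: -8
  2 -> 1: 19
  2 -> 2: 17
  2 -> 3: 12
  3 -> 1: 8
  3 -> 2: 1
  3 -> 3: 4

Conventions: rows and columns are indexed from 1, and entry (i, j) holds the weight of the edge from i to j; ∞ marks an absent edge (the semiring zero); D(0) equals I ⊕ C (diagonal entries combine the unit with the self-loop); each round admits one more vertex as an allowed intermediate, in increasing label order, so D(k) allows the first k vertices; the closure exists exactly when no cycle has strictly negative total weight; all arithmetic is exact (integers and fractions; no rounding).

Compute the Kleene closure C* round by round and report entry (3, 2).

D(0):
  [0, ∞, -8]
  [19, 0, 12]
  [8, 1, 0]
D(1):
  [0, ∞, -8]
  [19, 0, 11]
  [8, 1, 0]
D(2):
  [0, ∞, -8]
  [19, 0, 11]
  [8, 1, 0]
D(3):
  [0, -7, -8]
  [19, 0, 11]
  [8, 1, 0]
Answer: C*[3][2] = 1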